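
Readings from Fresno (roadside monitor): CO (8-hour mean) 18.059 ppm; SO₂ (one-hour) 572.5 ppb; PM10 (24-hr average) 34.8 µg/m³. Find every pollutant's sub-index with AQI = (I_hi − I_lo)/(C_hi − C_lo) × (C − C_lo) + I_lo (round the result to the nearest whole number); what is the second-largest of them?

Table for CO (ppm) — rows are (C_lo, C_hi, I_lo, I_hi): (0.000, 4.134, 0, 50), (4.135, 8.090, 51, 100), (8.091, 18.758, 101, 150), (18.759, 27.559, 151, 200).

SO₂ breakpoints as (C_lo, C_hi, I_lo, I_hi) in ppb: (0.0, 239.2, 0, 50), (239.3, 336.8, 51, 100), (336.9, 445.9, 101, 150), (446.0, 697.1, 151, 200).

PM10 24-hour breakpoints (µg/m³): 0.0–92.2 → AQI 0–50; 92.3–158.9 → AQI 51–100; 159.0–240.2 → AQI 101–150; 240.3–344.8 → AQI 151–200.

CO: 18.059 lies in 8.091–18.758, so I_lo=101, I_hi=150, C_lo=8.091, C_hi=18.758.
(150−101)/(18.758−8.091) × (18.059−8.091) + 101 = 49/10.667 × 9.968 + 101 ≈ 146.79 → 147.
SO₂: 572.5 lies in 446.0–697.1, so I_lo=151, I_hi=200, C_lo=446.0, C_hi=697.1.
(200−151)/(697.1−446.0) × (572.5−446.0) + 151 = 49/251.1 × 126.5 + 151 ≈ 175.69 → 176.
PM10: row 0.0–92.2 (AQI 0–50). (50−0)·(34.8−0.0)/(92.2−0.0) + 0 = 50·34.8/92.2 + 0 ≈ 18.87 → 19.
Sub-indices: CO→147, SO₂→176, PM10→19. Ranked high→low: 176, 147, 19. Second-highest sub-index = 147.

147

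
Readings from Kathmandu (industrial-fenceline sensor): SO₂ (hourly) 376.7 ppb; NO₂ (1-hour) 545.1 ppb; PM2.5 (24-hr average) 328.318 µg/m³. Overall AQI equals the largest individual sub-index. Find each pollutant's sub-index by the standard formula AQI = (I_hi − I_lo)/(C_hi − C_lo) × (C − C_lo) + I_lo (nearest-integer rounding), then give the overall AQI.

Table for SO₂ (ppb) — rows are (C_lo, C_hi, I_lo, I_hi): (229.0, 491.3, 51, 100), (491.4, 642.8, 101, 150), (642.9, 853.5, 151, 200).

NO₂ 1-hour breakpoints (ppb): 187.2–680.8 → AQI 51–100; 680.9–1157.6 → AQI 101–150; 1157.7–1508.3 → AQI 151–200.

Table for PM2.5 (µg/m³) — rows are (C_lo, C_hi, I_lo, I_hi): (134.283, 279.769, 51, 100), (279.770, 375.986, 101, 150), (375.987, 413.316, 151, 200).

SO₂: 376.7 ∈ [229.0, 491.3] ↔ index [51, 100].
51 + (376.7−229.0)·(100−51)/(491.3−229.0) = 51 + 147.7·49/262.3 ≈ 78.59, so AQI = 79.
NO₂: 545.1 ∈ [187.2, 680.8] ↔ index [51, 100].
51 + (545.1−187.2)·(100−51)/(680.8−187.2) = 51 + 357.9·49/493.6 ≈ 86.53, so AQI = 87.
PM2.5: row 279.770–375.986 (AQI 101–150). (150−101)·(328.318−279.770)/(375.986−279.770) + 101 = 49·48.548/96.216 + 101 ≈ 125.72 → 126.
Sub-indices: SO₂→79, NO₂→87, PM2.5→126. Overall AQI = max = 126; dominant pollutant is PM2.5.

126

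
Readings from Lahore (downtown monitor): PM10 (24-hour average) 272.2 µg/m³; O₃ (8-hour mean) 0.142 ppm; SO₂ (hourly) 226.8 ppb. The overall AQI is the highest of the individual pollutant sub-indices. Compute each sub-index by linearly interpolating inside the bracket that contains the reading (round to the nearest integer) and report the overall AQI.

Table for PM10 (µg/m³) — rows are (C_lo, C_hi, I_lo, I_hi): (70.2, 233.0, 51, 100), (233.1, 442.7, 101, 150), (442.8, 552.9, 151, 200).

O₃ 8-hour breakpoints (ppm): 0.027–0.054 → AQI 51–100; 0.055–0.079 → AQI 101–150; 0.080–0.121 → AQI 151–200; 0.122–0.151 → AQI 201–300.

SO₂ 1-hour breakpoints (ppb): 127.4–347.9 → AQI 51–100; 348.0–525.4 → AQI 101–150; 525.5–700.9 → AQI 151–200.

269

PM10 272.2: bracket 233.1–442.7 → index 101–150; slope 49/209.6, offset 39.1.
AQI = 101 + 49/209.6·39.1 ≈ 110.14 ⇒ 110.
O₃: 0.142 lies in 0.122–0.151, so I_lo=201, I_hi=300, C_lo=0.122, C_hi=0.151.
(300−201)/(0.151−0.122) × (0.142−0.122) + 201 = 99/0.029 × 0.020 + 201 ≈ 269.28 → 269.
SO₂: row 127.4–347.9 (AQI 51–100). (100−51)·(226.8−127.4)/(347.9−127.4) + 51 = 49·99.4/220.5 + 51 ≈ 73.09 → 73.
Sub-indices: PM10→110, O₃→269, SO₂→73. Overall AQI = max = 269; dominant pollutant is O₃.
AQI 269: Very Unhealthy.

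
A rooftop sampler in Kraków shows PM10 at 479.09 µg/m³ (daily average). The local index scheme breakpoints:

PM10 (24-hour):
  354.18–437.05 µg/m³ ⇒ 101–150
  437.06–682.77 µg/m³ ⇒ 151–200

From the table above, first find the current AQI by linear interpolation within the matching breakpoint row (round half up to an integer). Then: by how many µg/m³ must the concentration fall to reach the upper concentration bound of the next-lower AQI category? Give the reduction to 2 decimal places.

42.04

PM10: 479.09 lies in 437.06–682.77, so I_lo=151, I_hi=200, C_lo=437.06, C_hi=682.77.
(200−151)/(682.77−437.06) × (479.09−437.06) + 151 = 49/245.71 × 42.03 + 151 ≈ 159.38 → 159.
Current AQI 159 is in the Unhealthy range (151–200). The next-lower category tops out at AQI 150, whose upper concentration bound is 437.05 µg/m³.
Reduction needed = 479.09 − 437.05 = 42.04 µg/m³.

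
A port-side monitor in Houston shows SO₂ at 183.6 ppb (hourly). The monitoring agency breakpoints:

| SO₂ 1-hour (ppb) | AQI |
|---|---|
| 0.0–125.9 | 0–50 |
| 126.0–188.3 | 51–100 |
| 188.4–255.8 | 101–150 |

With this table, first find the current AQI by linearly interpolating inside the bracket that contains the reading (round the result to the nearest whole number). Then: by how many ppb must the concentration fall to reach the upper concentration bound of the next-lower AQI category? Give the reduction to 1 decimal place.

57.7

SO₂ 183.6: bracket 126.0–188.3 → index 51–100; slope 49/62.3, offset 57.6.
AQI = 51 + 49/62.3·57.6 ≈ 96.30 ⇒ 96.
Current AQI 96 is in the Moderate range (51–100). The next-lower category tops out at AQI 50, whose upper concentration bound is 125.9 ppb.
Reduction needed = 183.6 − 125.9 = 57.7 ppb.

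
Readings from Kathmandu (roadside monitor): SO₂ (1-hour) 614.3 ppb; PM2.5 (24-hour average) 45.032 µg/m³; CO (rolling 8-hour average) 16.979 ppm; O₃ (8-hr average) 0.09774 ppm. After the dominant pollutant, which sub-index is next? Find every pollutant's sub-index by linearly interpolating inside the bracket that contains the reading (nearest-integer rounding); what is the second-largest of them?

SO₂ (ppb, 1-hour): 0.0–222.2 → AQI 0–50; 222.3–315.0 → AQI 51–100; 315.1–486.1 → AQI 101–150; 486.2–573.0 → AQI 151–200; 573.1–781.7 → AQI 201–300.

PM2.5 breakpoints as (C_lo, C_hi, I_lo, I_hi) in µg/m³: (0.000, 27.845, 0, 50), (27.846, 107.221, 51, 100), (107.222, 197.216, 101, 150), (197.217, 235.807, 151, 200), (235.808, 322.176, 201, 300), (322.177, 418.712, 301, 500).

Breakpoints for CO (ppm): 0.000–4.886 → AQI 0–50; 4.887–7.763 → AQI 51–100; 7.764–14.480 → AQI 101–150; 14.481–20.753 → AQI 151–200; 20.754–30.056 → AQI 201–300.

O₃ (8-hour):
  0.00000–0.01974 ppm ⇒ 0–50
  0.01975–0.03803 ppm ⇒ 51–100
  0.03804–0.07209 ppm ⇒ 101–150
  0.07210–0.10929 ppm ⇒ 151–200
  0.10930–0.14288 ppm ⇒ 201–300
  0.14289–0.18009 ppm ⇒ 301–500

SO₂: 614.3 lies in 573.1–781.7, so I_lo=201, I_hi=300, C_lo=573.1, C_hi=781.7.
(300−201)/(781.7−573.1) × (614.3−573.1) + 201 = 99/208.6 × 41.2 + 201 ≈ 220.55 → 221.
PM2.5: row 27.846–107.221 (AQI 51–100). (100−51)·(45.032−27.846)/(107.221−27.846) + 51 = 49·17.186/79.375 + 51 ≈ 61.61 → 62.
CO: 16.979 ∈ [14.481, 20.753] ↔ index [151, 200].
151 + (16.979−14.481)·(200−151)/(20.753−14.481) = 151 + 2.498·49/6.272 ≈ 170.52, so AQI = 171.
O₃ 0.09774: bracket 0.07210–0.10929 → index 151–200; slope 49/0.03719, offset 0.02564.
AQI = 151 + 49/0.03719·0.02564 ≈ 184.78 ⇒ 185.
Sub-indices: SO₂→221, PM2.5→62, CO→171, O₃→185. Ranked high→low: 221, 185, 171, 62. Second-highest sub-index = 185.

185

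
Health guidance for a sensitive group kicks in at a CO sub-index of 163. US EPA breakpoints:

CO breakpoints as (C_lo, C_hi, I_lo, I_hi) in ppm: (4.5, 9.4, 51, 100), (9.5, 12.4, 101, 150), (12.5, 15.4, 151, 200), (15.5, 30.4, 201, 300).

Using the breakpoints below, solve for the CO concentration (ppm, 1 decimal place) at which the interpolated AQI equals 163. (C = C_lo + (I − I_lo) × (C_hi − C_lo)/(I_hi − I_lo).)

13.2

AQI 163 lies in the 151–200 band, which corresponds to 12.5–15.4 ppm.
C = 12.5 + (163−151)×(15.4−12.5)/(200−151) = 12.5 + 12×2.9/49 ≈ 13.210 ppm → 13.2 ppm to 1 dp.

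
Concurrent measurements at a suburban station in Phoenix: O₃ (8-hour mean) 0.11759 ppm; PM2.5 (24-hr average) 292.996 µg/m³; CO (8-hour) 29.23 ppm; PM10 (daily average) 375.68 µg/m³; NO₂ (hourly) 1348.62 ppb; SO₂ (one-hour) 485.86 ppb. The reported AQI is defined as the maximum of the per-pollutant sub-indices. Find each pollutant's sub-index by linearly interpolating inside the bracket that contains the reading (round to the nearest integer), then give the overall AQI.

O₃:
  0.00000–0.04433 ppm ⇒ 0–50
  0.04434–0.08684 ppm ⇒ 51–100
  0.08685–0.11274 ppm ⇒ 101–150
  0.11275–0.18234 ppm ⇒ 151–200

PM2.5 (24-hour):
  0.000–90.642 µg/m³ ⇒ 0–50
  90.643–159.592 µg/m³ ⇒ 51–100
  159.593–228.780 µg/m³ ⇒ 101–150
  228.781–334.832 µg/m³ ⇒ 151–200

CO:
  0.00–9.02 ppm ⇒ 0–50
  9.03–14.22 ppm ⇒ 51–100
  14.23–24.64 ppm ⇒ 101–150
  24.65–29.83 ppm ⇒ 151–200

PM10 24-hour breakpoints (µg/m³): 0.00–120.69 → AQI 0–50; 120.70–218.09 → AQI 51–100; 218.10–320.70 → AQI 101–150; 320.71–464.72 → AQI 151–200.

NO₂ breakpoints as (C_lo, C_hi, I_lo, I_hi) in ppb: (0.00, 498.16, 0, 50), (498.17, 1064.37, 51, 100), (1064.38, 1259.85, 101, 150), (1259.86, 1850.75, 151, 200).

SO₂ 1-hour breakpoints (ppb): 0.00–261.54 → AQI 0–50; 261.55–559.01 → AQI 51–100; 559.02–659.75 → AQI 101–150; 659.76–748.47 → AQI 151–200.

194

O₃: 0.11759 ∈ [0.11275, 0.18234] ↔ index [151, 200].
151 + (0.11759−0.11275)·(200−151)/(0.18234−0.11275) = 151 + 0.00484·49/0.06959 ≈ 154.41, so AQI = 154.
PM2.5: 292.996 ∈ [228.781, 334.832] ↔ index [151, 200].
151 + (292.996−228.781)·(200−151)/(334.832−228.781) = 151 + 64.215·49/106.051 ≈ 180.67, so AQI = 181.
CO: 29.23 lies in 24.65–29.83, so I_lo=151, I_hi=200, C_lo=24.65, C_hi=29.83.
(200−151)/(29.83−24.65) × (29.23−24.65) + 151 = 49/5.18 × 4.58 + 151 ≈ 194.32 → 194.
PM10 375.68: bracket 320.71–464.72 → index 151–200; slope 49/144.01, offset 54.97.
AQI = 151 + 49/144.01·54.97 ≈ 169.70 ⇒ 170.
NO₂ 1348.62: bracket 1259.86–1850.75 → index 151–200; slope 49/590.89, offset 88.76.
AQI = 151 + 49/590.89·88.76 ≈ 158.36 ⇒ 158.
SO₂ 485.86: bracket 261.55–559.01 → index 51–100; slope 49/297.46, offset 224.31.
AQI = 51 + 49/297.46·224.31 ≈ 87.95 ⇒ 88.
Sub-indices: O₃→154, PM2.5→181, CO→194, PM10→170, NO₂→158, SO₂→88. Overall AQI = max = 194; dominant pollutant is CO.
AQI 194: Unhealthy.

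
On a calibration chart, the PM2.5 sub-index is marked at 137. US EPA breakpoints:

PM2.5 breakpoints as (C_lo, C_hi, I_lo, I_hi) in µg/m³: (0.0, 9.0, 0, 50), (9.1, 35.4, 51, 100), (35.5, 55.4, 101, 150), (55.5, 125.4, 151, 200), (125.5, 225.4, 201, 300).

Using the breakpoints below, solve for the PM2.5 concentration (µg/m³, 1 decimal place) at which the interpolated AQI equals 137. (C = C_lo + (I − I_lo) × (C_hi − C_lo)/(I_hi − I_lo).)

AQI 137 lies in the 101–150 band, which corresponds to 35.5–55.4 µg/m³.
C = 35.5 + (137−101)×(55.4−35.5)/(150−101) = 35.5 + 36×19.9/49 ≈ 50.120 µg/m³ → 50.1 µg/m³ to 1 dp.

50.1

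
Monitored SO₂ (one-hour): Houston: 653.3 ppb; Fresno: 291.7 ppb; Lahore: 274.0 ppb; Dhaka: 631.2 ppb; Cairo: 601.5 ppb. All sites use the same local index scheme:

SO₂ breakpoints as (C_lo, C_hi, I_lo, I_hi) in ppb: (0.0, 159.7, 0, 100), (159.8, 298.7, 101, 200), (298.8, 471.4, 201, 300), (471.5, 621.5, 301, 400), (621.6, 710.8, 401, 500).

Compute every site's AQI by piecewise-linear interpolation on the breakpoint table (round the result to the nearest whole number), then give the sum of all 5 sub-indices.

Houston: 653.3 ∈ [621.6, 710.8] ↔ index [401, 500].
401 + (653.3−621.6)·(500−401)/(710.8−621.6) = 401 + 31.7·99/89.2 ≈ 436.18, so AQI = 436.
Fresno 291.7: bracket 159.8–298.7 → index 101–200; slope 99/138.9, offset 131.9.
AQI = 101 + 99/138.9·131.9 ≈ 195.01 ⇒ 195.
Lahore: row 159.8–298.7 (AQI 101–200). (200−101)·(274.0−159.8)/(298.7−159.8) + 101 = 99·114.2/138.9 + 101 ≈ 182.40 → 182.
Dhaka 631.2: bracket 621.6–710.8 → index 401–500; slope 99/89.2, offset 9.6.
AQI = 401 + 99/89.2·9.6 ≈ 411.65 ⇒ 412.
Cairo 601.5: bracket 471.5–621.5 → index 301–400; slope 99/150.0, offset 130.0.
AQI = 301 + 99/150.0·130.0 ≈ 386.80 ⇒ 387.
AQIs: Houston=436, Fresno=195, Lahore=182, Dhaka=412, Cairo=387. Sum = 436 + 195 + 182 + 412 + 387 = 1612.

1612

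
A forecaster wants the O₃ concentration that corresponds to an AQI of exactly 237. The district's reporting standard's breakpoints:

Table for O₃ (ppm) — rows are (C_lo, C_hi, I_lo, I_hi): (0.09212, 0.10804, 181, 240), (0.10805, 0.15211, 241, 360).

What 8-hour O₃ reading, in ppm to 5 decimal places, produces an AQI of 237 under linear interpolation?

AQI 237 lies in the 181–240 band, which corresponds to 0.09212–0.10804 ppm.
C = 0.09212 + (237−181)×(0.10804−0.09212)/(240−181) = 0.09212 + 56×0.01592/59 ≈ 0.1072305 ppm → 0.10723 ppm to 5 dp.

0.10723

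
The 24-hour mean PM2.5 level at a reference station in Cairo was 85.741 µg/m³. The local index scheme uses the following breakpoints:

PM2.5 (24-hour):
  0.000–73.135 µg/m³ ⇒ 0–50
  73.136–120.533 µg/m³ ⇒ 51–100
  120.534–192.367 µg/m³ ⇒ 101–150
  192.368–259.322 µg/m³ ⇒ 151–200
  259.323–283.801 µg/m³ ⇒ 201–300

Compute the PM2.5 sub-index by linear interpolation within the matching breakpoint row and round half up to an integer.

64

PM2.5: 85.741 ∈ [73.136, 120.533] ↔ index [51, 100].
51 + (85.741−73.136)·(100−51)/(120.533−73.136) = 51 + 12.605·49/47.397 ≈ 64.03, so AQI = 64.
AQI 64 falls in the Moderate category.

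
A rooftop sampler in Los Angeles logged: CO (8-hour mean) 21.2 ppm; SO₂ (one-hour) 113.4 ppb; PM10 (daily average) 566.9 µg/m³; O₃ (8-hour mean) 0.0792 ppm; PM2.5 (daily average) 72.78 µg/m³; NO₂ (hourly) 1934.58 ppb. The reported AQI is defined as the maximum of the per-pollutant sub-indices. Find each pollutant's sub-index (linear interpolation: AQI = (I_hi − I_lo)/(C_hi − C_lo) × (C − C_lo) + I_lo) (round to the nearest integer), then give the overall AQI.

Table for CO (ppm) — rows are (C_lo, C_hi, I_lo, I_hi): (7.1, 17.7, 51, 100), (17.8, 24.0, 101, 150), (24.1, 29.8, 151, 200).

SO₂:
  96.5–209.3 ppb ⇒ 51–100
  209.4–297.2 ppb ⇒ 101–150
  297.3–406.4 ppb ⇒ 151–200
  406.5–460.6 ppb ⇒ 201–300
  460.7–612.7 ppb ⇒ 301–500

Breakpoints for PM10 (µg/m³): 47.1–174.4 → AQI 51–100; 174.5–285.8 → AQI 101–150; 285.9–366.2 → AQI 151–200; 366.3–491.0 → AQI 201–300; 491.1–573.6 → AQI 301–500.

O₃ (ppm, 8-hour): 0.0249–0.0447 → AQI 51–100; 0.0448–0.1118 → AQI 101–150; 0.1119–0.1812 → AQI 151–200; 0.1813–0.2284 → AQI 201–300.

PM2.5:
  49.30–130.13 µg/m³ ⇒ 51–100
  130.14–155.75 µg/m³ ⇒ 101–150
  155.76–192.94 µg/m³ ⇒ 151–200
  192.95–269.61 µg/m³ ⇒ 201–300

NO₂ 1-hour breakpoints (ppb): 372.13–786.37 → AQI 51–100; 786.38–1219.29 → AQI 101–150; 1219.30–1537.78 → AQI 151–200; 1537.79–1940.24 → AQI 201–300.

484

CO: 21.2 lies in 17.8–24.0, so I_lo=101, I_hi=150, C_lo=17.8, C_hi=24.0.
(150−101)/(24.0−17.8) × (21.2−17.8) + 101 = 49/6.2 × 3.4 + 101 ≈ 127.87 → 128.
SO₂: 113.4 ∈ [96.5, 209.3] ↔ index [51, 100].
51 + (113.4−96.5)·(100−51)/(209.3−96.5) = 51 + 16.9·49/112.8 ≈ 58.34, so AQI = 58.
PM10: row 491.1–573.6 (AQI 301–500). (500−301)·(566.9−491.1)/(573.6−491.1) + 301 = 199·75.8/82.5 + 301 ≈ 483.84 → 484.
O₃: row 0.0448–0.1118 (AQI 101–150). (150−101)·(0.0792−0.0448)/(0.1118−0.0448) + 101 = 49·0.0344/0.0670 + 101 ≈ 126.16 → 126.
PM2.5 72.78: bracket 49.30–130.13 → index 51–100; slope 49/80.83, offset 23.48.
AQI = 51 + 49/80.83·23.48 ≈ 65.23 ⇒ 65.
NO₂: 1934.58 ∈ [1537.79, 1940.24] ↔ index [201, 300].
201 + (1934.58−1537.79)·(300−201)/(1940.24−1537.79) = 201 + 396.79·99/402.45 ≈ 298.61, so AQI = 299.
Sub-indices: CO→128, SO₂→58, PM10→484, O₃→126, PM2.5→65, NO₂→299. Overall AQI = max = 484; dominant pollutant is PM10.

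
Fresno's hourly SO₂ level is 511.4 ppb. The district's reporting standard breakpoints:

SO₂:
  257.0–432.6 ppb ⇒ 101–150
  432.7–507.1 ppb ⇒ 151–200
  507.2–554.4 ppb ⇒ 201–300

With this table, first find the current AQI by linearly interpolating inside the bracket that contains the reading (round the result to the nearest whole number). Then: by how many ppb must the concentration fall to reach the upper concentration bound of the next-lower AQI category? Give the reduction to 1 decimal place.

4.3

SO₂: row 507.2–554.4 (AQI 201–300). (300−201)·(511.4−507.2)/(554.4−507.2) + 201 = 99·4.2/47.2 + 201 ≈ 209.81 → 210.
Current AQI 210 is in the Very Unhealthy range (201–300). The next-lower category tops out at AQI 200, whose upper concentration bound is 507.1 ppb.
Reduction needed = 511.4 − 507.1 = 4.3 ppb.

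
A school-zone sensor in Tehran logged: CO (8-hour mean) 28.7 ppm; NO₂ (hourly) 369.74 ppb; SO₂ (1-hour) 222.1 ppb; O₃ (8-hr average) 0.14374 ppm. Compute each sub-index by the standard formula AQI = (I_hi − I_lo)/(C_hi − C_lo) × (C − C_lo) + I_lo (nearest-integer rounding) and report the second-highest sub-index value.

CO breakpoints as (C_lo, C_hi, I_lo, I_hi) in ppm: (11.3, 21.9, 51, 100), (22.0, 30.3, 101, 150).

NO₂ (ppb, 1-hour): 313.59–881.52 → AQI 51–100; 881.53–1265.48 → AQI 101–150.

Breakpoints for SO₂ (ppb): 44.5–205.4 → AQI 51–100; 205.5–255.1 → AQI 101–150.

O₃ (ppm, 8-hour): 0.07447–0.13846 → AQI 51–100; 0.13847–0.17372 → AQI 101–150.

CO 28.7: bracket 22.0–30.3 → index 101–150; slope 49/8.3, offset 6.7.
AQI = 101 + 49/8.3·6.7 ≈ 140.55 ⇒ 141.
NO₂: row 313.59–881.52 (AQI 51–100). (100−51)·(369.74−313.59)/(881.52−313.59) + 51 = 49·56.15/567.93 + 51 ≈ 55.84 → 56.
SO₂ 222.1: bracket 205.5–255.1 → index 101–150; slope 49/49.6, offset 16.6.
AQI = 101 + 49/49.6·16.6 ≈ 117.40 ⇒ 117.
O₃ 0.14374: bracket 0.13847–0.17372 → index 101–150; slope 49/0.03525, offset 0.00527.
AQI = 101 + 49/0.03525·0.00527 ≈ 108.33 ⇒ 108.
Sub-indices: CO→141, NO₂→56, SO₂→117, O₃→108. Ranked high→low: 141, 117, 108, 56. Second-highest sub-index = 117.

117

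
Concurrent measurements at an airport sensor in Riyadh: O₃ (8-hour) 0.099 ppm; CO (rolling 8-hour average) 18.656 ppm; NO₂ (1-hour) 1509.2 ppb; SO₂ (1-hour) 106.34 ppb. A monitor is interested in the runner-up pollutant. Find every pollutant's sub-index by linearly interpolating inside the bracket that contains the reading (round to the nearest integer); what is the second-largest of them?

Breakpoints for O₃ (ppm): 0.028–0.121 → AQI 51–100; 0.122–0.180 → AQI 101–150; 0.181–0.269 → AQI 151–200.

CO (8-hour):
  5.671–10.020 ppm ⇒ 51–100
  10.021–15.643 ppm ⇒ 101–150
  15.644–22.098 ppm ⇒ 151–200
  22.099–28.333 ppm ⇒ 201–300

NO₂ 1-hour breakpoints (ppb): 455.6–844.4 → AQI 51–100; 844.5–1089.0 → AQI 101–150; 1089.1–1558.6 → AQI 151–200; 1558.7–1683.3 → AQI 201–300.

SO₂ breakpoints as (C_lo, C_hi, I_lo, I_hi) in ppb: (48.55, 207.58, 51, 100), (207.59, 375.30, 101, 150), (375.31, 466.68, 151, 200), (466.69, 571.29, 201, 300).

174

O₃ 0.099: bracket 0.028–0.121 → index 51–100; slope 49/0.093, offset 0.071.
AQI = 51 + 49/0.093·0.071 ≈ 88.41 ⇒ 88.
CO 18.656: bracket 15.644–22.098 → index 151–200; slope 49/6.454, offset 3.012.
AQI = 151 + 49/6.454·3.012 ≈ 173.87 ⇒ 174.
NO₂ 1509.2: bracket 1089.1–1558.6 → index 151–200; slope 49/469.5, offset 420.1.
AQI = 151 + 49/469.5·420.1 ≈ 194.84 ⇒ 195.
SO₂: 106.34 lies in 48.55–207.58, so I_lo=51, I_hi=100, C_lo=48.55, C_hi=207.58.
(100−51)/(207.58−48.55) × (106.34−48.55) + 51 = 49/159.03 × 57.79 + 51 ≈ 68.81 → 69.
Sub-indices: O₃→88, CO→174, NO₂→195, SO₂→69. Ranked high→low: 195, 174, 88, 69. Second-highest sub-index = 174.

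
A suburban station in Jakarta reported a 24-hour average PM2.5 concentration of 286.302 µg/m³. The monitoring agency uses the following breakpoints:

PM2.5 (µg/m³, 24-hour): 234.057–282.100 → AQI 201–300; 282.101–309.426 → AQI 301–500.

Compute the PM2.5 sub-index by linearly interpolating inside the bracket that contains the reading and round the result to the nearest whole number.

PM2.5: 286.302 lies in 282.101–309.426, so I_lo=301, I_hi=500, C_lo=282.101, C_hi=309.426.
(500−301)/(309.426−282.101) × (286.302−282.101) + 301 = 199/27.325 × 4.201 + 301 ≈ 331.59 → 332.

332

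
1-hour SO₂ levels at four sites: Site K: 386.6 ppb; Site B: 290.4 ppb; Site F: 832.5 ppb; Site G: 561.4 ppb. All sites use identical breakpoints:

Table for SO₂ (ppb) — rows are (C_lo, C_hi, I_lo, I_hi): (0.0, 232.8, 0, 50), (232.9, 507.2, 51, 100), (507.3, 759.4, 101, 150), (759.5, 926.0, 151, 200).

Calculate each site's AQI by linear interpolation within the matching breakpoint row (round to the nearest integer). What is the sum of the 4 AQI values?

423

Site K 386.6: bracket 232.9–507.2 → index 51–100; slope 49/274.3, offset 153.7.
AQI = 51 + 49/274.3·153.7 ≈ 78.46 ⇒ 78.
Site B: 290.4 lies in 232.9–507.2, so I_lo=51, I_hi=100, C_lo=232.9, C_hi=507.2.
(100−51)/(507.2−232.9) × (290.4−232.9) + 51 = 49/274.3 × 57.5 + 51 ≈ 61.27 → 61.
Site F: 832.5 ∈ [759.5, 926.0] ↔ index [151, 200].
151 + (832.5−759.5)·(200−151)/(926.0−759.5) = 151 + 73.0·49/166.5 ≈ 172.48, so AQI = 172.
Site G: row 507.3–759.4 (AQI 101–150). (150−101)·(561.4−507.3)/(759.4−507.3) + 101 = 49·54.1/252.1 + 101 ≈ 111.52 → 112.
AQIs: Site K=78, Site B=61, Site F=172, Site G=112. Sum = 78 + 61 + 172 + 112 = 423.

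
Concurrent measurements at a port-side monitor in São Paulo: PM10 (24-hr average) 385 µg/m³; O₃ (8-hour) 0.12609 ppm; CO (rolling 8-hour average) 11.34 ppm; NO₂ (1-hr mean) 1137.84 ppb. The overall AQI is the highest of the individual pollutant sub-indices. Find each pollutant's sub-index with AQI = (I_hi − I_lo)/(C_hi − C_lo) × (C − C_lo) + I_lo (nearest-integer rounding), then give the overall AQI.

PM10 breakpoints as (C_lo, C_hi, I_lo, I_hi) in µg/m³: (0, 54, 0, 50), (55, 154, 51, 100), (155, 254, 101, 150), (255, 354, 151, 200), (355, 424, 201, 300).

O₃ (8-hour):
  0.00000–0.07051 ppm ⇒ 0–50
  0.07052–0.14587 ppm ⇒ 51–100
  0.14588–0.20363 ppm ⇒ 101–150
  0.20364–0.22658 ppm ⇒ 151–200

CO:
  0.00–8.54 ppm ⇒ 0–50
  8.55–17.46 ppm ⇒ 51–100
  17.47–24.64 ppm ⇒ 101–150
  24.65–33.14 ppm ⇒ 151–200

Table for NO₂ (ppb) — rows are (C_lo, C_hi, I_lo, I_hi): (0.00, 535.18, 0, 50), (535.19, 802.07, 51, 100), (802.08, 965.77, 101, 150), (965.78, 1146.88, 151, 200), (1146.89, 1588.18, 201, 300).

244

PM10: row 355–424 (AQI 201–300). (300−201)·(385−355)/(424−355) + 201 = 99·30/69 + 201 ≈ 244.04 → 244.
O₃: 0.12609 lies in 0.07052–0.14587, so I_lo=51, I_hi=100, C_lo=0.07052, C_hi=0.14587.
(100−51)/(0.14587−0.07052) × (0.12609−0.07052) + 51 = 49/0.07535 × 0.05557 + 51 ≈ 87.14 → 87.
CO: 11.34 ∈ [8.55, 17.46] ↔ index [51, 100].
51 + (11.34−8.55)·(100−51)/(17.46−8.55) = 51 + 2.79·49/8.91 ≈ 66.34, so AQI = 66.
NO₂: 1137.84 lies in 965.78–1146.88, so I_lo=151, I_hi=200, C_lo=965.78, C_hi=1146.88.
(200−151)/(1146.88−965.78) × (1137.84−965.78) + 151 = 49/181.10 × 172.06 + 151 ≈ 197.55 → 198.
Sub-indices: PM10→244, O₃→87, CO→66, NO₂→198. Overall AQI = max = 244; dominant pollutant is PM10.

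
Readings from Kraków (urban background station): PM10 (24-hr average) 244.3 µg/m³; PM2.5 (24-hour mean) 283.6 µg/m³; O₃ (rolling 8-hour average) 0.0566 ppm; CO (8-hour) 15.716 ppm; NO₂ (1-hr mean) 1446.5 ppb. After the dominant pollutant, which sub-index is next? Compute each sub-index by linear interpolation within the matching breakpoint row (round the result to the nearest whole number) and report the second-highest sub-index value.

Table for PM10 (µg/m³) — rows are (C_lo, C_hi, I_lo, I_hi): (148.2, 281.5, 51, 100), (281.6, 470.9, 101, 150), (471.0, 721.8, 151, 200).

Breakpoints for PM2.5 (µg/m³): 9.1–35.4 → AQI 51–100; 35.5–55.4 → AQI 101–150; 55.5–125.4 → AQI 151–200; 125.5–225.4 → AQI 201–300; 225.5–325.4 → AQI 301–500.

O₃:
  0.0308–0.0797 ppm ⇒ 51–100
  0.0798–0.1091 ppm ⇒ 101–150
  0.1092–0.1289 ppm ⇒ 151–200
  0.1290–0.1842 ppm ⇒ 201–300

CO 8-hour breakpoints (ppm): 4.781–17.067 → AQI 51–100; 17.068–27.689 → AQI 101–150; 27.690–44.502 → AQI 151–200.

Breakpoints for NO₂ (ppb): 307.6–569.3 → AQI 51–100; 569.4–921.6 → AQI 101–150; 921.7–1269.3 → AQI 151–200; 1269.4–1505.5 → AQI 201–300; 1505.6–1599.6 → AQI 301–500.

PM10 244.3: bracket 148.2–281.5 → index 51–100; slope 49/133.3, offset 96.1.
AQI = 51 + 49/133.3·96.1 ≈ 86.33 ⇒ 86.
PM2.5: 283.6 ∈ [225.5, 325.4] ↔ index [301, 500].
301 + (283.6−225.5)·(500−301)/(325.4−225.5) = 301 + 58.1·199/99.9 ≈ 416.73, so AQI = 417.
O₃: row 0.0308–0.0797 (AQI 51–100). (100−51)·(0.0566−0.0308)/(0.0797−0.0308) + 51 = 49·0.0258/0.0489 + 51 ≈ 76.85 → 77.
CO: 15.716 lies in 4.781–17.067, so I_lo=51, I_hi=100, C_lo=4.781, C_hi=17.067.
(100−51)/(17.067−4.781) × (15.716−4.781) + 51 = 49/12.286 × 10.935 + 51 ≈ 94.61 → 95.
NO₂ 1446.5: bracket 1269.4–1505.5 → index 201–300; slope 99/236.1, offset 177.1.
AQI = 201 + 99/236.1·177.1 ≈ 275.26 ⇒ 275.
Sub-indices: PM10→86, PM2.5→417, O₃→77, CO→95, NO₂→275. Ranked high→low: 417, 275, 95, 86, 77. Second-highest sub-index = 275.

275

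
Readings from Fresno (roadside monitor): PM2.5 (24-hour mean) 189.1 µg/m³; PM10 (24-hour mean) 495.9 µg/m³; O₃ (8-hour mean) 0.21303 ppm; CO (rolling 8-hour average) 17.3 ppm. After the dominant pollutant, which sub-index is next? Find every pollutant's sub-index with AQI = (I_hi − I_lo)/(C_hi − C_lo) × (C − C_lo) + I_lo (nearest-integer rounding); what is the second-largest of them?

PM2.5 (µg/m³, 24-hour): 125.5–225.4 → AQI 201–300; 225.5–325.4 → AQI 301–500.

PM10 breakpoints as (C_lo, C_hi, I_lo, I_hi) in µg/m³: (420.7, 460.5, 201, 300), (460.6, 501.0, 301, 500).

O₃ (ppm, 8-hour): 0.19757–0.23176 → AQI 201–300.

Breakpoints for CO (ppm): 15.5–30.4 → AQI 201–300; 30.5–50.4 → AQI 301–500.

264

PM2.5: 189.1 lies in 125.5–225.4, so I_lo=201, I_hi=300, C_lo=125.5, C_hi=225.4.
(300−201)/(225.4−125.5) × (189.1−125.5) + 201 = 99/99.9 × 63.6 + 201 ≈ 264.03 → 264.
PM10: 495.9 lies in 460.6–501.0, so I_lo=301, I_hi=500, C_lo=460.6, C_hi=501.0.
(500−301)/(501.0−460.6) × (495.9−460.6) + 301 = 199/40.4 × 35.3 + 301 ≈ 474.88 → 475.
O₃: 0.21303 lies in 0.19757–0.23176, so I_lo=201, I_hi=300, C_lo=0.19757, C_hi=0.23176.
(300−201)/(0.23176−0.19757) × (0.21303−0.19757) + 201 = 99/0.03419 × 0.01546 + 201 ≈ 245.77 → 246.
CO 17.3: bracket 15.5–30.4 → index 201–300; slope 99/14.9, offset 1.8.
AQI = 201 + 99/14.9·1.8 ≈ 212.96 ⇒ 213.
Sub-indices: PM2.5→264, PM10→475, O₃→246, CO→213. Ranked high→low: 475, 264, 246, 213. Second-highest sub-index = 264.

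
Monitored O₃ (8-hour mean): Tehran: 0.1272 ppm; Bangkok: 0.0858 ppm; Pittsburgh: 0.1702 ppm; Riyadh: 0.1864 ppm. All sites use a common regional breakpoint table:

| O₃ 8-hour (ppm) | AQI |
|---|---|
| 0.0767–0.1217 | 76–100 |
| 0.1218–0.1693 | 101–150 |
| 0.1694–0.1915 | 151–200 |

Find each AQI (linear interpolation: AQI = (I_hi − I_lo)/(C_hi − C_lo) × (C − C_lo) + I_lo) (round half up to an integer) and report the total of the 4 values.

Tehran: 0.1272 ∈ [0.1218, 0.1693] ↔ index [101, 150].
101 + (0.1272−0.1218)·(150−101)/(0.1693−0.1218) = 101 + 0.0054·49/0.0475 ≈ 106.57, so AQI = 107.
Bangkok: 0.0858 ∈ [0.0767, 0.1217] ↔ index [76, 100].
76 + (0.0858−0.0767)·(100−76)/(0.1217−0.0767) = 76 + 0.0091·24/0.0450 ≈ 80.85, so AQI = 81.
Pittsburgh 0.1702: bracket 0.1694–0.1915 → index 151–200; slope 49/0.0221, offset 0.0008.
AQI = 151 + 49/0.0221·0.0008 ≈ 152.77 ⇒ 153.
Riyadh 0.1864: bracket 0.1694–0.1915 → index 151–200; slope 49/0.0221, offset 0.0170.
AQI = 151 + 49/0.0221·0.0170 ≈ 188.69 ⇒ 189.
AQIs: Tehran=107, Bangkok=81, Pittsburgh=153, Riyadh=189. Sum = 107 + 81 + 153 + 189 = 530.

530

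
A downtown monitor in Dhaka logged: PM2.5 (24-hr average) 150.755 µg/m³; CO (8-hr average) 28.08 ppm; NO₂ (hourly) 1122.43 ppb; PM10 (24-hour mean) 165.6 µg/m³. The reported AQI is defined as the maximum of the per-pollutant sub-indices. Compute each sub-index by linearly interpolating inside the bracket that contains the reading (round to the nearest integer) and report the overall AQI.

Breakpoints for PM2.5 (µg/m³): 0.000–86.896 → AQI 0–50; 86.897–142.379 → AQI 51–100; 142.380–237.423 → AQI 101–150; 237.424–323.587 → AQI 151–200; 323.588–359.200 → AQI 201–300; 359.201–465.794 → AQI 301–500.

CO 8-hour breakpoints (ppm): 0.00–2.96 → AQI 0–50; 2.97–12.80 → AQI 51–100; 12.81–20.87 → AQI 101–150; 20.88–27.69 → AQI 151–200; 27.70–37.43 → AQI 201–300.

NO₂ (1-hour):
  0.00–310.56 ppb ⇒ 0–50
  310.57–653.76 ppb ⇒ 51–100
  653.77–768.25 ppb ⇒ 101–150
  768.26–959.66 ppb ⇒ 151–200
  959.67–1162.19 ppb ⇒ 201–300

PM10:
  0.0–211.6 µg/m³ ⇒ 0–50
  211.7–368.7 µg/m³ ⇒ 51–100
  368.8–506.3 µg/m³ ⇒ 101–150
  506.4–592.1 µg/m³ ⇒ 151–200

PM2.5: 150.755 ∈ [142.380, 237.423] ↔ index [101, 150].
101 + (150.755−142.380)·(150−101)/(237.423−142.380) = 101 + 8.375·49/95.043 ≈ 105.32, so AQI = 105.
CO: 28.08 lies in 27.70–37.43, so I_lo=201, I_hi=300, C_lo=27.70, C_hi=37.43.
(300−201)/(37.43−27.70) × (28.08−27.70) + 201 = 99/9.73 × 0.38 + 201 ≈ 204.87 → 205.
NO₂: 1122.43 ∈ [959.67, 1162.19] ↔ index [201, 300].
201 + (1122.43−959.67)·(300−201)/(1162.19−959.67) = 201 + 162.76·99/202.52 ≈ 280.56, so AQI = 281.
PM10: 165.6 lies in 0.0–211.6, so I_lo=0, I_hi=50, C_lo=0.0, C_hi=211.6.
(50−0)/(211.6−0.0) × (165.6−0.0) + 0 = 50/211.6 × 165.6 + 0 ≈ 39.13 → 39.
Sub-indices: PM2.5→105, CO→205, NO₂→281, PM10→39. Overall AQI = max = 281; dominant pollutant is NO₂.

281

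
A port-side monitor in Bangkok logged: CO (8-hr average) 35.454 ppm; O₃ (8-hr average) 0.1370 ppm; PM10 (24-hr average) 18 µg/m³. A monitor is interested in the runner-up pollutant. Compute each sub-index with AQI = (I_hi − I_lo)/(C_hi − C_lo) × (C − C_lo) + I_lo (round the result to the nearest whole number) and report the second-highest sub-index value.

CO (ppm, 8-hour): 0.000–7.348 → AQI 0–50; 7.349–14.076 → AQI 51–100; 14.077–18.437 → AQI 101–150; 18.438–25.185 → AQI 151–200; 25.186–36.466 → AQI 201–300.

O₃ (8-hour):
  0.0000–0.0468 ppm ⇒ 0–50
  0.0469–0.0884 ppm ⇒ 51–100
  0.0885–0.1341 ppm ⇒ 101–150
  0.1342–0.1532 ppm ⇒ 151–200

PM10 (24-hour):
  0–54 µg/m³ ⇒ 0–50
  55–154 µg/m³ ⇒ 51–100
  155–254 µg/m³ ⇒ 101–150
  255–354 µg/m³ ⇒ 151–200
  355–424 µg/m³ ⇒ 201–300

CO: row 25.186–36.466 (AQI 201–300). (300−201)·(35.454−25.186)/(36.466−25.186) + 201 = 99·10.268/11.280 + 201 ≈ 291.12 → 291.
O₃: 0.1370 lies in 0.1342–0.1532, so I_lo=151, I_hi=200, C_lo=0.1342, C_hi=0.1532.
(200−151)/(0.1532−0.1342) × (0.1370−0.1342) + 151 = 49/0.0190 × 0.0028 + 151 ≈ 158.22 → 158.
PM10: row 0–54 (AQI 0–50). (50−0)·(18−0)/(54−0) + 0 = 50·18/54 + 0 ≈ 16.67 → 17.
Sub-indices: CO→291, O₃→158, PM10→17. Ranked high→low: 291, 158, 17. Second-highest sub-index = 158.

158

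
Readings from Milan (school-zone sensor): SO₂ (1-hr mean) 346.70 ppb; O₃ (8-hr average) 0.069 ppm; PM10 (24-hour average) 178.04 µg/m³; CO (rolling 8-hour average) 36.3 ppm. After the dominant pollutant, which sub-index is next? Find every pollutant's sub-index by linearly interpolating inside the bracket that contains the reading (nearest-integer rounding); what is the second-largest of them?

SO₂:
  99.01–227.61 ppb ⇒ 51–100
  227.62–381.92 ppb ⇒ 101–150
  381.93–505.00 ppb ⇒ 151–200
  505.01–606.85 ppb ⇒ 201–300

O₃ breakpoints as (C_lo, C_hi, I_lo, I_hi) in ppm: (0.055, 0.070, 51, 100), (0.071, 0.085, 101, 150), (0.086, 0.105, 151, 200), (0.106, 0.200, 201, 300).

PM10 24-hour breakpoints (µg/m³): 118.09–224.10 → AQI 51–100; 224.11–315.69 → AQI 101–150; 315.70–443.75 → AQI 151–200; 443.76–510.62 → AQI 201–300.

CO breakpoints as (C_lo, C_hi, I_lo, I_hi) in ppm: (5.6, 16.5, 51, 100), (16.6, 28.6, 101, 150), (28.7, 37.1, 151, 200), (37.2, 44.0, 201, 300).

139

SO₂ 346.70: bracket 227.62–381.92 → index 101–150; slope 49/154.30, offset 119.08.
AQI = 101 + 49/154.30·119.08 ≈ 138.82 ⇒ 139.
O₃ 0.069: bracket 0.055–0.070 → index 51–100; slope 49/0.015, offset 0.014.
AQI = 51 + 49/0.015·0.014 ≈ 96.73 ⇒ 97.
PM10 178.04: bracket 118.09–224.10 → index 51–100; slope 49/106.01, offset 59.95.
AQI = 51 + 49/106.01·59.95 ≈ 78.71 ⇒ 79.
CO: 36.3 lies in 28.7–37.1, so I_lo=151, I_hi=200, C_lo=28.7, C_hi=37.1.
(200−151)/(37.1−28.7) × (36.3−28.7) + 151 = 49/8.4 × 7.6 + 151 ≈ 195.33 → 195.
Sub-indices: SO₂→139, O₃→97, PM10→79, CO→195. Ranked high→low: 195, 139, 97, 79. Second-highest sub-index = 139.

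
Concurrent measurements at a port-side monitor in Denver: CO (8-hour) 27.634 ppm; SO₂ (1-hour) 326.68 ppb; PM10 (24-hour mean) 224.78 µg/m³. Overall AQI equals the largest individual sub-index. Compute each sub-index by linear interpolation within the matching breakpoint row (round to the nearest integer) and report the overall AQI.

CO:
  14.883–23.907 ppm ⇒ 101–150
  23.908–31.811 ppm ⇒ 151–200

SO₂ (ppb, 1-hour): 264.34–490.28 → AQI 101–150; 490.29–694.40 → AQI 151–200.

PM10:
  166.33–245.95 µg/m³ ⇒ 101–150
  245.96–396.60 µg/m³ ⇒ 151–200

CO: 27.634 ∈ [23.908, 31.811] ↔ index [151, 200].
151 + (27.634−23.908)·(200−151)/(31.811−23.908) = 151 + 3.726·49/7.903 ≈ 174.10, so AQI = 174.
SO₂: 326.68 lies in 264.34–490.28, so I_lo=101, I_hi=150, C_lo=264.34, C_hi=490.28.
(150−101)/(490.28−264.34) × (326.68−264.34) + 101 = 49/225.94 × 62.34 + 101 ≈ 114.52 → 115.
PM10 224.78: bracket 166.33–245.95 → index 101–150; slope 49/79.62, offset 58.45.
AQI = 101 + 49/79.62·58.45 ≈ 136.97 ⇒ 137.
Sub-indices: CO→174, SO₂→115, PM10→137. Overall AQI = max = 174; dominant pollutant is CO.

174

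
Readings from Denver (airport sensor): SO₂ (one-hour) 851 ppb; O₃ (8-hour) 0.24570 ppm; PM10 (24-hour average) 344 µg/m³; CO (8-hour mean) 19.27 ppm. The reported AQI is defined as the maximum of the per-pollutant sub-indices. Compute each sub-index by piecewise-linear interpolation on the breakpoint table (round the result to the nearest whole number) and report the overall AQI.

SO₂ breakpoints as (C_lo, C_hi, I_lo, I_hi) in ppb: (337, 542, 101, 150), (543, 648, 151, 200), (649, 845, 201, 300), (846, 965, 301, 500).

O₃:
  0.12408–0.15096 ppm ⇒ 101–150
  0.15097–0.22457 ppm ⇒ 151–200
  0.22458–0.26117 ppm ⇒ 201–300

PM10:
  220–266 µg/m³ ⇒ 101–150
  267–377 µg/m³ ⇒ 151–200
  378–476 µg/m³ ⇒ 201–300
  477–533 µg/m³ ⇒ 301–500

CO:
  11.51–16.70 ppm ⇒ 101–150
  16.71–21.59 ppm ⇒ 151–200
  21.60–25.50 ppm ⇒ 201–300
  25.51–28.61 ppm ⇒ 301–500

SO₂: 851 lies in 846–965, so I_lo=301, I_hi=500, C_lo=846, C_hi=965.
(500−301)/(965−846) × (851−846) + 301 = 199/119 × 5 + 301 ≈ 309.36 → 309.
O₃: 0.24570 ∈ [0.22458, 0.26117] ↔ index [201, 300].
201 + (0.24570−0.22458)·(300−201)/(0.26117−0.22458) = 201 + 0.02112·99/0.03659 ≈ 258.14, so AQI = 258.
PM10 344: bracket 267–377 → index 151–200; slope 49/110, offset 77.
AQI = 151 + 49/110·77 ≈ 185.30 ⇒ 185.
CO: 19.27 lies in 16.71–21.59, so I_lo=151, I_hi=200, C_lo=16.71, C_hi=21.59.
(200−151)/(21.59−16.71) × (19.27−16.71) + 151 = 49/4.88 × 2.56 + 151 ≈ 176.70 → 177.
Sub-indices: SO₂→309, O₃→258, PM10→185, CO→177. Overall AQI = max = 309; dominant pollutant is SO₂.
AQI 309: Hazardous.

309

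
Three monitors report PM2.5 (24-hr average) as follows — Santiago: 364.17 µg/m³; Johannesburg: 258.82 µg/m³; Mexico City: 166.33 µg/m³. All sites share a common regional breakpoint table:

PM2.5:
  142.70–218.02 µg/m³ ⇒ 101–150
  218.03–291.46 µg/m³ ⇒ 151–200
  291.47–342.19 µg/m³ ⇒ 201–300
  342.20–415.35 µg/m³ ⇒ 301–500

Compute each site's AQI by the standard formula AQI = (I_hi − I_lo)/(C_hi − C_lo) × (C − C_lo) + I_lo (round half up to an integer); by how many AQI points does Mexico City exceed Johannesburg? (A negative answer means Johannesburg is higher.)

Santiago: row 342.20–415.35 (AQI 301–500). (500−301)·(364.17−342.20)/(415.35−342.20) + 301 = 199·21.97/73.15 + 301 ≈ 360.77 → 361.
Johannesburg: 258.82 ∈ [218.03, 291.46] ↔ index [151, 200].
151 + (258.82−218.03)·(200−151)/(291.46−218.03) = 151 + 40.79·49/73.43 ≈ 178.22, so AQI = 178.
Mexico City 166.33: bracket 142.70–218.02 → index 101–150; slope 49/75.32, offset 23.63.
AQI = 101 + 49/75.32·23.63 ≈ 116.37 ⇒ 116.
AQIs: Santiago=361, Johannesburg=178, Mexico City=116. Mexico City (116) − Johannesburg (178) = -62.

-62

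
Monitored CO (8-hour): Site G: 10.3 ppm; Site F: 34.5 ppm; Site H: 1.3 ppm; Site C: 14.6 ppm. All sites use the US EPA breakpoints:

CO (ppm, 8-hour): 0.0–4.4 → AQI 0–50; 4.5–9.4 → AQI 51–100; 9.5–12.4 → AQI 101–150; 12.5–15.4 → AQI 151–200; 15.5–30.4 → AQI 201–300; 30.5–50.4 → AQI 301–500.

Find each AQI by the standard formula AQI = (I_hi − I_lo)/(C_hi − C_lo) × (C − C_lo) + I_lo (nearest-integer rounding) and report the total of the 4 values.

657

Site G: 10.3 ∈ [9.5, 12.4] ↔ index [101, 150].
101 + (10.3−9.5)·(150−101)/(12.4−9.5) = 101 + 0.8·49/2.9 ≈ 114.52, so AQI = 115.
Site F: 34.5 ∈ [30.5, 50.4] ↔ index [301, 500].
301 + (34.5−30.5)·(500−301)/(50.4−30.5) = 301 + 4.0·199/19.9 ≈ 341.00, so AQI = 341.
Site H: 1.3 lies in 0.0–4.4, so I_lo=0, I_hi=50, C_lo=0.0, C_hi=4.4.
(50−0)/(4.4−0.0) × (1.3−0.0) + 0 = 50/4.4 × 1.3 + 0 ≈ 14.77 → 15.
Site C: 14.6 lies in 12.5–15.4, so I_lo=151, I_hi=200, C_lo=12.5, C_hi=15.4.
(200−151)/(15.4−12.5) × (14.6−12.5) + 151 = 49/2.9 × 2.1 + 151 ≈ 186.48 → 186.
AQIs: Site G=115, Site F=341, Site H=15, Site C=186. Sum = 115 + 341 + 15 + 186 = 657.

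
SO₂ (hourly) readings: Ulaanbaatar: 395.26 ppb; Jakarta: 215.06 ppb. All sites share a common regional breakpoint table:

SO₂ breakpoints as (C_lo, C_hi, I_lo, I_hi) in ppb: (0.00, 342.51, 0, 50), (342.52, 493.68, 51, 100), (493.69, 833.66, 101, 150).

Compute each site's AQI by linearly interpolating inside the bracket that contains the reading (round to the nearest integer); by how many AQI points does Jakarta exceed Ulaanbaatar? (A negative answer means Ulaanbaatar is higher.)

-37

Ulaanbaatar: row 342.52–493.68 (AQI 51–100). (100−51)·(395.26−342.52)/(493.68−342.52) + 51 = 49·52.74/151.16 + 51 ≈ 68.10 → 68.
Jakarta: row 0.00–342.51 (AQI 0–50). (50−0)·(215.06−0.00)/(342.51−0.00) + 0 = 50·215.06/342.51 + 0 ≈ 31.39 → 31.
AQIs: Ulaanbaatar=68, Jakarta=31. Jakarta (31) − Ulaanbaatar (68) = -37.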